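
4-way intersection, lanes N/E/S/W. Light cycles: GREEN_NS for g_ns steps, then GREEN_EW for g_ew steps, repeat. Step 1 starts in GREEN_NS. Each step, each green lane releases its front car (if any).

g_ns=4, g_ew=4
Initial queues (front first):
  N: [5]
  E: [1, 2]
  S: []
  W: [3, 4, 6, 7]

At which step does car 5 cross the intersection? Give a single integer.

Step 1 [NS]: N:car5-GO,E:wait,S:empty,W:wait | queues: N=0 E=2 S=0 W=4
Step 2 [NS]: N:empty,E:wait,S:empty,W:wait | queues: N=0 E=2 S=0 W=4
Step 3 [NS]: N:empty,E:wait,S:empty,W:wait | queues: N=0 E=2 S=0 W=4
Step 4 [NS]: N:empty,E:wait,S:empty,W:wait | queues: N=0 E=2 S=0 W=4
Step 5 [EW]: N:wait,E:car1-GO,S:wait,W:car3-GO | queues: N=0 E=1 S=0 W=3
Step 6 [EW]: N:wait,E:car2-GO,S:wait,W:car4-GO | queues: N=0 E=0 S=0 W=2
Step 7 [EW]: N:wait,E:empty,S:wait,W:car6-GO | queues: N=0 E=0 S=0 W=1
Step 8 [EW]: N:wait,E:empty,S:wait,W:car7-GO | queues: N=0 E=0 S=0 W=0
Car 5 crosses at step 1

1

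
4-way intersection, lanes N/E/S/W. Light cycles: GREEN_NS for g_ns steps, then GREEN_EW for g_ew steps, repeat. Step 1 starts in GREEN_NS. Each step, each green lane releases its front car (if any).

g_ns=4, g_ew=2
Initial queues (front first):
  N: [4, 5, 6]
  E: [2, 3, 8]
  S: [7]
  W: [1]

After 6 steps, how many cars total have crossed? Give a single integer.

Step 1 [NS]: N:car4-GO,E:wait,S:car7-GO,W:wait | queues: N=2 E=3 S=0 W=1
Step 2 [NS]: N:car5-GO,E:wait,S:empty,W:wait | queues: N=1 E=3 S=0 W=1
Step 3 [NS]: N:car6-GO,E:wait,S:empty,W:wait | queues: N=0 E=3 S=0 W=1
Step 4 [NS]: N:empty,E:wait,S:empty,W:wait | queues: N=0 E=3 S=0 W=1
Step 5 [EW]: N:wait,E:car2-GO,S:wait,W:car1-GO | queues: N=0 E=2 S=0 W=0
Step 6 [EW]: N:wait,E:car3-GO,S:wait,W:empty | queues: N=0 E=1 S=0 W=0
Cars crossed by step 6: 7

Answer: 7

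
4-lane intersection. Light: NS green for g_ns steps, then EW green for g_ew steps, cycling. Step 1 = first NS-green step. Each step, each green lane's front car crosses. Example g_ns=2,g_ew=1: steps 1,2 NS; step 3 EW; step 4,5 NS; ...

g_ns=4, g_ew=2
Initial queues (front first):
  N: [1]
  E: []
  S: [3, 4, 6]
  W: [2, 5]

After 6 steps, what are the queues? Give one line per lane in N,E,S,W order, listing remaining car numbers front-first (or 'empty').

Step 1 [NS]: N:car1-GO,E:wait,S:car3-GO,W:wait | queues: N=0 E=0 S=2 W=2
Step 2 [NS]: N:empty,E:wait,S:car4-GO,W:wait | queues: N=0 E=0 S=1 W=2
Step 3 [NS]: N:empty,E:wait,S:car6-GO,W:wait | queues: N=0 E=0 S=0 W=2
Step 4 [NS]: N:empty,E:wait,S:empty,W:wait | queues: N=0 E=0 S=0 W=2
Step 5 [EW]: N:wait,E:empty,S:wait,W:car2-GO | queues: N=0 E=0 S=0 W=1
Step 6 [EW]: N:wait,E:empty,S:wait,W:car5-GO | queues: N=0 E=0 S=0 W=0

N: empty
E: empty
S: empty
W: empty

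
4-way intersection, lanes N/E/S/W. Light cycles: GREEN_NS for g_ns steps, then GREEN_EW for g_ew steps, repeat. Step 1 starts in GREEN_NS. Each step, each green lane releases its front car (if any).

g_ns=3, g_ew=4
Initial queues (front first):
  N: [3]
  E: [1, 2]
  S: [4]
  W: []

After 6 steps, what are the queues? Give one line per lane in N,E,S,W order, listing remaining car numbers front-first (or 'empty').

Step 1 [NS]: N:car3-GO,E:wait,S:car4-GO,W:wait | queues: N=0 E=2 S=0 W=0
Step 2 [NS]: N:empty,E:wait,S:empty,W:wait | queues: N=0 E=2 S=0 W=0
Step 3 [NS]: N:empty,E:wait,S:empty,W:wait | queues: N=0 E=2 S=0 W=0
Step 4 [EW]: N:wait,E:car1-GO,S:wait,W:empty | queues: N=0 E=1 S=0 W=0
Step 5 [EW]: N:wait,E:car2-GO,S:wait,W:empty | queues: N=0 E=0 S=0 W=0

N: empty
E: empty
S: empty
W: empty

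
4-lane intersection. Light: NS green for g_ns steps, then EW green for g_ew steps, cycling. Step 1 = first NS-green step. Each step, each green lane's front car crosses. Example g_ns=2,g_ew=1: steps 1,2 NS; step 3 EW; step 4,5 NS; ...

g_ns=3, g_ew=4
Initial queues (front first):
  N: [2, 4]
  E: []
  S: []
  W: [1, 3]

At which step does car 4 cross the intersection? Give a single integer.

Step 1 [NS]: N:car2-GO,E:wait,S:empty,W:wait | queues: N=1 E=0 S=0 W=2
Step 2 [NS]: N:car4-GO,E:wait,S:empty,W:wait | queues: N=0 E=0 S=0 W=2
Step 3 [NS]: N:empty,E:wait,S:empty,W:wait | queues: N=0 E=0 S=0 W=2
Step 4 [EW]: N:wait,E:empty,S:wait,W:car1-GO | queues: N=0 E=0 S=0 W=1
Step 5 [EW]: N:wait,E:empty,S:wait,W:car3-GO | queues: N=0 E=0 S=0 W=0
Car 4 crosses at step 2

2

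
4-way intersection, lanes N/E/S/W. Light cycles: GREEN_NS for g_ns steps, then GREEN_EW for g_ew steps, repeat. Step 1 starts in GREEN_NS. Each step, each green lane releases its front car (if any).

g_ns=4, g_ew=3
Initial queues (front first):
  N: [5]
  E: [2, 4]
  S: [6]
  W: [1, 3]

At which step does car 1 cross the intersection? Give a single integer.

Step 1 [NS]: N:car5-GO,E:wait,S:car6-GO,W:wait | queues: N=0 E=2 S=0 W=2
Step 2 [NS]: N:empty,E:wait,S:empty,W:wait | queues: N=0 E=2 S=0 W=2
Step 3 [NS]: N:empty,E:wait,S:empty,W:wait | queues: N=0 E=2 S=0 W=2
Step 4 [NS]: N:empty,E:wait,S:empty,W:wait | queues: N=0 E=2 S=0 W=2
Step 5 [EW]: N:wait,E:car2-GO,S:wait,W:car1-GO | queues: N=0 E=1 S=0 W=1
Step 6 [EW]: N:wait,E:car4-GO,S:wait,W:car3-GO | queues: N=0 E=0 S=0 W=0
Car 1 crosses at step 5

5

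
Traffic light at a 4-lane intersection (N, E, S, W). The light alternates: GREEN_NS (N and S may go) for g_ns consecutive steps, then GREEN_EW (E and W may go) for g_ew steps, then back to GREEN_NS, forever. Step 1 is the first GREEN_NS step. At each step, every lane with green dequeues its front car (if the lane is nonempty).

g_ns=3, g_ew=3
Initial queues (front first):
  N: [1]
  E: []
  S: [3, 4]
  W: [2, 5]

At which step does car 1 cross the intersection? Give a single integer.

Step 1 [NS]: N:car1-GO,E:wait,S:car3-GO,W:wait | queues: N=0 E=0 S=1 W=2
Step 2 [NS]: N:empty,E:wait,S:car4-GO,W:wait | queues: N=0 E=0 S=0 W=2
Step 3 [NS]: N:empty,E:wait,S:empty,W:wait | queues: N=0 E=0 S=0 W=2
Step 4 [EW]: N:wait,E:empty,S:wait,W:car2-GO | queues: N=0 E=0 S=0 W=1
Step 5 [EW]: N:wait,E:empty,S:wait,W:car5-GO | queues: N=0 E=0 S=0 W=0
Car 1 crosses at step 1

1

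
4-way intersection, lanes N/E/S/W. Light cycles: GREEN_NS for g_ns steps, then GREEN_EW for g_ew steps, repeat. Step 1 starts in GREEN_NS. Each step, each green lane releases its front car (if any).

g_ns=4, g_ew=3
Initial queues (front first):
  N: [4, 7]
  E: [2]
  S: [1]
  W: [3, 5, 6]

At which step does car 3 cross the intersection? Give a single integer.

Step 1 [NS]: N:car4-GO,E:wait,S:car1-GO,W:wait | queues: N=1 E=1 S=0 W=3
Step 2 [NS]: N:car7-GO,E:wait,S:empty,W:wait | queues: N=0 E=1 S=0 W=3
Step 3 [NS]: N:empty,E:wait,S:empty,W:wait | queues: N=0 E=1 S=0 W=3
Step 4 [NS]: N:empty,E:wait,S:empty,W:wait | queues: N=0 E=1 S=0 W=3
Step 5 [EW]: N:wait,E:car2-GO,S:wait,W:car3-GO | queues: N=0 E=0 S=0 W=2
Step 6 [EW]: N:wait,E:empty,S:wait,W:car5-GO | queues: N=0 E=0 S=0 W=1
Step 7 [EW]: N:wait,E:empty,S:wait,W:car6-GO | queues: N=0 E=0 S=0 W=0
Car 3 crosses at step 5

5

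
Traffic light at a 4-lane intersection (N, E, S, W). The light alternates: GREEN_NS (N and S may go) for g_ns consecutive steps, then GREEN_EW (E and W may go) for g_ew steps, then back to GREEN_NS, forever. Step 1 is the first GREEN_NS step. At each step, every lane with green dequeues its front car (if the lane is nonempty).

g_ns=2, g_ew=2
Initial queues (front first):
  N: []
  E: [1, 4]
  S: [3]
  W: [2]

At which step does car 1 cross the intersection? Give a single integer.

Step 1 [NS]: N:empty,E:wait,S:car3-GO,W:wait | queues: N=0 E=2 S=0 W=1
Step 2 [NS]: N:empty,E:wait,S:empty,W:wait | queues: N=0 E=2 S=0 W=1
Step 3 [EW]: N:wait,E:car1-GO,S:wait,W:car2-GO | queues: N=0 E=1 S=0 W=0
Step 4 [EW]: N:wait,E:car4-GO,S:wait,W:empty | queues: N=0 E=0 S=0 W=0
Car 1 crosses at step 3

3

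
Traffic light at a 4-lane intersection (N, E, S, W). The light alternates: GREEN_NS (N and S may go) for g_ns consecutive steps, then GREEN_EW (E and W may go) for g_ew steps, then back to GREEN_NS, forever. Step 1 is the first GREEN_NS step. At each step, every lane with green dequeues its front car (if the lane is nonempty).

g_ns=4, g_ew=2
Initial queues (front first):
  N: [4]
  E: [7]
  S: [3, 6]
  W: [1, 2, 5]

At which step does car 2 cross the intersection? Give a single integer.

Step 1 [NS]: N:car4-GO,E:wait,S:car3-GO,W:wait | queues: N=0 E=1 S=1 W=3
Step 2 [NS]: N:empty,E:wait,S:car6-GO,W:wait | queues: N=0 E=1 S=0 W=3
Step 3 [NS]: N:empty,E:wait,S:empty,W:wait | queues: N=0 E=1 S=0 W=3
Step 4 [NS]: N:empty,E:wait,S:empty,W:wait | queues: N=0 E=1 S=0 W=3
Step 5 [EW]: N:wait,E:car7-GO,S:wait,W:car1-GO | queues: N=0 E=0 S=0 W=2
Step 6 [EW]: N:wait,E:empty,S:wait,W:car2-GO | queues: N=0 E=0 S=0 W=1
Step 7 [NS]: N:empty,E:wait,S:empty,W:wait | queues: N=0 E=0 S=0 W=1
Step 8 [NS]: N:empty,E:wait,S:empty,W:wait | queues: N=0 E=0 S=0 W=1
Step 9 [NS]: N:empty,E:wait,S:empty,W:wait | queues: N=0 E=0 S=0 W=1
Step 10 [NS]: N:empty,E:wait,S:empty,W:wait | queues: N=0 E=0 S=0 W=1
Step 11 [EW]: N:wait,E:empty,S:wait,W:car5-GO | queues: N=0 E=0 S=0 W=0
Car 2 crosses at step 6

6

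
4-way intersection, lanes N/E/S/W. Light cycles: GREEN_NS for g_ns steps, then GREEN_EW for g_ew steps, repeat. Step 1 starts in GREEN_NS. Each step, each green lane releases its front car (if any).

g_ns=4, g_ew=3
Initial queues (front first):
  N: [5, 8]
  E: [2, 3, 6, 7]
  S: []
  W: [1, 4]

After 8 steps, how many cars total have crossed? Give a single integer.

Step 1 [NS]: N:car5-GO,E:wait,S:empty,W:wait | queues: N=1 E=4 S=0 W=2
Step 2 [NS]: N:car8-GO,E:wait,S:empty,W:wait | queues: N=0 E=4 S=0 W=2
Step 3 [NS]: N:empty,E:wait,S:empty,W:wait | queues: N=0 E=4 S=0 W=2
Step 4 [NS]: N:empty,E:wait,S:empty,W:wait | queues: N=0 E=4 S=0 W=2
Step 5 [EW]: N:wait,E:car2-GO,S:wait,W:car1-GO | queues: N=0 E=3 S=0 W=1
Step 6 [EW]: N:wait,E:car3-GO,S:wait,W:car4-GO | queues: N=0 E=2 S=0 W=0
Step 7 [EW]: N:wait,E:car6-GO,S:wait,W:empty | queues: N=0 E=1 S=0 W=0
Step 8 [NS]: N:empty,E:wait,S:empty,W:wait | queues: N=0 E=1 S=0 W=0
Cars crossed by step 8: 7

Answer: 7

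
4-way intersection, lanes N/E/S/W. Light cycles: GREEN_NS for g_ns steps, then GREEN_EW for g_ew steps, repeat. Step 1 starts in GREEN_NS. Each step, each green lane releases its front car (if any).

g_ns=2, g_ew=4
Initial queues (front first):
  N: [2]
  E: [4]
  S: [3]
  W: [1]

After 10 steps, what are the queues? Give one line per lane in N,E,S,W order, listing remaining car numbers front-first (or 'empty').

Step 1 [NS]: N:car2-GO,E:wait,S:car3-GO,W:wait | queues: N=0 E=1 S=0 W=1
Step 2 [NS]: N:empty,E:wait,S:empty,W:wait | queues: N=0 E=1 S=0 W=1
Step 3 [EW]: N:wait,E:car4-GO,S:wait,W:car1-GO | queues: N=0 E=0 S=0 W=0

N: empty
E: empty
S: empty
W: empty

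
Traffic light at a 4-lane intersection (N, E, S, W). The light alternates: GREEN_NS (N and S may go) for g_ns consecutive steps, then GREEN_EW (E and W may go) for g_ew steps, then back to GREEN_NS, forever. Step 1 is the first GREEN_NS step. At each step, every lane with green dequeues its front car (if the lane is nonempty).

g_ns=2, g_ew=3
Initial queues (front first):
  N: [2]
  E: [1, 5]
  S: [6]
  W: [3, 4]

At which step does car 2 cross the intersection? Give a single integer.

Step 1 [NS]: N:car2-GO,E:wait,S:car6-GO,W:wait | queues: N=0 E=2 S=0 W=2
Step 2 [NS]: N:empty,E:wait,S:empty,W:wait | queues: N=0 E=2 S=0 W=2
Step 3 [EW]: N:wait,E:car1-GO,S:wait,W:car3-GO | queues: N=0 E=1 S=0 W=1
Step 4 [EW]: N:wait,E:car5-GO,S:wait,W:car4-GO | queues: N=0 E=0 S=0 W=0
Car 2 crosses at step 1

1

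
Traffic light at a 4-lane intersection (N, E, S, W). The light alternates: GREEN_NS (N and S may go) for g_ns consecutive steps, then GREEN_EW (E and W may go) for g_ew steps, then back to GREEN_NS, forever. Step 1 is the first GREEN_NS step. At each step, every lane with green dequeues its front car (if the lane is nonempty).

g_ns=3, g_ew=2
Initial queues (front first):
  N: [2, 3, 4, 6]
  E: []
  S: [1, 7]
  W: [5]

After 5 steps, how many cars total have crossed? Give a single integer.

Step 1 [NS]: N:car2-GO,E:wait,S:car1-GO,W:wait | queues: N=3 E=0 S=1 W=1
Step 2 [NS]: N:car3-GO,E:wait,S:car7-GO,W:wait | queues: N=2 E=0 S=0 W=1
Step 3 [NS]: N:car4-GO,E:wait,S:empty,W:wait | queues: N=1 E=0 S=0 W=1
Step 4 [EW]: N:wait,E:empty,S:wait,W:car5-GO | queues: N=1 E=0 S=0 W=0
Step 5 [EW]: N:wait,E:empty,S:wait,W:empty | queues: N=1 E=0 S=0 W=0
Cars crossed by step 5: 6

Answer: 6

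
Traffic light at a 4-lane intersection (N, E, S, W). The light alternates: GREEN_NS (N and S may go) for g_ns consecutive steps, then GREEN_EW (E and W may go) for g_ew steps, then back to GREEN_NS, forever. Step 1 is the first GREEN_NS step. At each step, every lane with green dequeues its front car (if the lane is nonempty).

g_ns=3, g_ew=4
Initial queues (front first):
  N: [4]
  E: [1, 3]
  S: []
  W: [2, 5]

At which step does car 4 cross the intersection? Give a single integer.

Step 1 [NS]: N:car4-GO,E:wait,S:empty,W:wait | queues: N=0 E=2 S=0 W=2
Step 2 [NS]: N:empty,E:wait,S:empty,W:wait | queues: N=0 E=2 S=0 W=2
Step 3 [NS]: N:empty,E:wait,S:empty,W:wait | queues: N=0 E=2 S=0 W=2
Step 4 [EW]: N:wait,E:car1-GO,S:wait,W:car2-GO | queues: N=0 E=1 S=0 W=1
Step 5 [EW]: N:wait,E:car3-GO,S:wait,W:car5-GO | queues: N=0 E=0 S=0 W=0
Car 4 crosses at step 1

1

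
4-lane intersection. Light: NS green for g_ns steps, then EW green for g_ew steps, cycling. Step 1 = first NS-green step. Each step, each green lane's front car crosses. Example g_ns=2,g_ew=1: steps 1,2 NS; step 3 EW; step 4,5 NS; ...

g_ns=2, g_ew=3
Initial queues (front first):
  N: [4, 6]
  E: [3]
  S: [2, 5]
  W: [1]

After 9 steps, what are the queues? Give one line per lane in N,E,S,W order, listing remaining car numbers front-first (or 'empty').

Step 1 [NS]: N:car4-GO,E:wait,S:car2-GO,W:wait | queues: N=1 E=1 S=1 W=1
Step 2 [NS]: N:car6-GO,E:wait,S:car5-GO,W:wait | queues: N=0 E=1 S=0 W=1
Step 3 [EW]: N:wait,E:car3-GO,S:wait,W:car1-GO | queues: N=0 E=0 S=0 W=0

N: empty
E: empty
S: empty
W: empty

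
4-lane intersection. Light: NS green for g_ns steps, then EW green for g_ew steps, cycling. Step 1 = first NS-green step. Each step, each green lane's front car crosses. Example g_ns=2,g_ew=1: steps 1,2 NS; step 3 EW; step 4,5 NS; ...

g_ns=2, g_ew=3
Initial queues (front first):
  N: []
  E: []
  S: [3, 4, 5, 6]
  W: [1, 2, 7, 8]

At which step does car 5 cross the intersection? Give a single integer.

Step 1 [NS]: N:empty,E:wait,S:car3-GO,W:wait | queues: N=0 E=0 S=3 W=4
Step 2 [NS]: N:empty,E:wait,S:car4-GO,W:wait | queues: N=0 E=0 S=2 W=4
Step 3 [EW]: N:wait,E:empty,S:wait,W:car1-GO | queues: N=0 E=0 S=2 W=3
Step 4 [EW]: N:wait,E:empty,S:wait,W:car2-GO | queues: N=0 E=0 S=2 W=2
Step 5 [EW]: N:wait,E:empty,S:wait,W:car7-GO | queues: N=0 E=0 S=2 W=1
Step 6 [NS]: N:empty,E:wait,S:car5-GO,W:wait | queues: N=0 E=0 S=1 W=1
Step 7 [NS]: N:empty,E:wait,S:car6-GO,W:wait | queues: N=0 E=0 S=0 W=1
Step 8 [EW]: N:wait,E:empty,S:wait,W:car8-GO | queues: N=0 E=0 S=0 W=0
Car 5 crosses at step 6

6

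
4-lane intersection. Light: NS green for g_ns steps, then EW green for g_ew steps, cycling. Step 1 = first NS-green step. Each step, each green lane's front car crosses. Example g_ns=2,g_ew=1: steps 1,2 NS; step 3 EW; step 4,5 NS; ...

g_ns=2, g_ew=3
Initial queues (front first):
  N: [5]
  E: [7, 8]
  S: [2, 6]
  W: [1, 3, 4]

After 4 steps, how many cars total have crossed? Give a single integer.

Step 1 [NS]: N:car5-GO,E:wait,S:car2-GO,W:wait | queues: N=0 E=2 S=1 W=3
Step 2 [NS]: N:empty,E:wait,S:car6-GO,W:wait | queues: N=0 E=2 S=0 W=3
Step 3 [EW]: N:wait,E:car7-GO,S:wait,W:car1-GO | queues: N=0 E=1 S=0 W=2
Step 4 [EW]: N:wait,E:car8-GO,S:wait,W:car3-GO | queues: N=0 E=0 S=0 W=1
Cars crossed by step 4: 7

Answer: 7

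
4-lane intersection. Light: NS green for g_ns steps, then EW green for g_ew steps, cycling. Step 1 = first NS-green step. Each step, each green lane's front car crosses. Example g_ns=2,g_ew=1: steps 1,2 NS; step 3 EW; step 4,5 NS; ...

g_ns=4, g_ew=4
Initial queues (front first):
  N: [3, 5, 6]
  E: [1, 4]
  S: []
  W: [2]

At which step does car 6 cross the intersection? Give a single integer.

Step 1 [NS]: N:car3-GO,E:wait,S:empty,W:wait | queues: N=2 E=2 S=0 W=1
Step 2 [NS]: N:car5-GO,E:wait,S:empty,W:wait | queues: N=1 E=2 S=0 W=1
Step 3 [NS]: N:car6-GO,E:wait,S:empty,W:wait | queues: N=0 E=2 S=0 W=1
Step 4 [NS]: N:empty,E:wait,S:empty,W:wait | queues: N=0 E=2 S=0 W=1
Step 5 [EW]: N:wait,E:car1-GO,S:wait,W:car2-GO | queues: N=0 E=1 S=0 W=0
Step 6 [EW]: N:wait,E:car4-GO,S:wait,W:empty | queues: N=0 E=0 S=0 W=0
Car 6 crosses at step 3

3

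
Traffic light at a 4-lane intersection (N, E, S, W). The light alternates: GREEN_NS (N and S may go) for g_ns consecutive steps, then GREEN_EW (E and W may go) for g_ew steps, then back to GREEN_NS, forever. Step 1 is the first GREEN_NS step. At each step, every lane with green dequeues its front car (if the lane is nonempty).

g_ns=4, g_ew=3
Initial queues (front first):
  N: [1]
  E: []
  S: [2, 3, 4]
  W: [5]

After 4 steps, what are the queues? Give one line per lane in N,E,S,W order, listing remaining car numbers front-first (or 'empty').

Step 1 [NS]: N:car1-GO,E:wait,S:car2-GO,W:wait | queues: N=0 E=0 S=2 W=1
Step 2 [NS]: N:empty,E:wait,S:car3-GO,W:wait | queues: N=0 E=0 S=1 W=1
Step 3 [NS]: N:empty,E:wait,S:car4-GO,W:wait | queues: N=0 E=0 S=0 W=1
Step 4 [NS]: N:empty,E:wait,S:empty,W:wait | queues: N=0 E=0 S=0 W=1

N: empty
E: empty
S: empty
W: 5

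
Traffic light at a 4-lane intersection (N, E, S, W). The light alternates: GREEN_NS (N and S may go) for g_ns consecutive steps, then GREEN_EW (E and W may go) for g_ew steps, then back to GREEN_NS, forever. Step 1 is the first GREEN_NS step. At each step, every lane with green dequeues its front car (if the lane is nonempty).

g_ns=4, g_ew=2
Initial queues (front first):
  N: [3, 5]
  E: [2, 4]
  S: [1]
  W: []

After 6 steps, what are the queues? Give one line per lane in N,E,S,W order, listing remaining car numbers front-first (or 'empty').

Step 1 [NS]: N:car3-GO,E:wait,S:car1-GO,W:wait | queues: N=1 E=2 S=0 W=0
Step 2 [NS]: N:car5-GO,E:wait,S:empty,W:wait | queues: N=0 E=2 S=0 W=0
Step 3 [NS]: N:empty,E:wait,S:empty,W:wait | queues: N=0 E=2 S=0 W=0
Step 4 [NS]: N:empty,E:wait,S:empty,W:wait | queues: N=0 E=2 S=0 W=0
Step 5 [EW]: N:wait,E:car2-GO,S:wait,W:empty | queues: N=0 E=1 S=0 W=0
Step 6 [EW]: N:wait,E:car4-GO,S:wait,W:empty | queues: N=0 E=0 S=0 W=0

N: empty
E: empty
S: empty
W: empty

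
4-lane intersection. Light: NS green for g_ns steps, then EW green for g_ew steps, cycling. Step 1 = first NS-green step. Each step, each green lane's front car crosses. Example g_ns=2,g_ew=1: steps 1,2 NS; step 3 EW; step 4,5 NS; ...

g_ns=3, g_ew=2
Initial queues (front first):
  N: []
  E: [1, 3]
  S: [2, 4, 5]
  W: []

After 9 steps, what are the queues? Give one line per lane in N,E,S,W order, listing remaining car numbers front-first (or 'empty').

Step 1 [NS]: N:empty,E:wait,S:car2-GO,W:wait | queues: N=0 E=2 S=2 W=0
Step 2 [NS]: N:empty,E:wait,S:car4-GO,W:wait | queues: N=0 E=2 S=1 W=0
Step 3 [NS]: N:empty,E:wait,S:car5-GO,W:wait | queues: N=0 E=2 S=0 W=0
Step 4 [EW]: N:wait,E:car1-GO,S:wait,W:empty | queues: N=0 E=1 S=0 W=0
Step 5 [EW]: N:wait,E:car3-GO,S:wait,W:empty | queues: N=0 E=0 S=0 W=0

N: empty
E: empty
S: empty
W: empty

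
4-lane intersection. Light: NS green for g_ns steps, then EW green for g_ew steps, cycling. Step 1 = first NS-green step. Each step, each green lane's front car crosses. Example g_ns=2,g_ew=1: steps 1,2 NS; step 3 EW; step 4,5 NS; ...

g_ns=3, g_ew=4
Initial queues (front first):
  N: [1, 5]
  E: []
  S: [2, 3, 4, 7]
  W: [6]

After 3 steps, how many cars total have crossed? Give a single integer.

Step 1 [NS]: N:car1-GO,E:wait,S:car2-GO,W:wait | queues: N=1 E=0 S=3 W=1
Step 2 [NS]: N:car5-GO,E:wait,S:car3-GO,W:wait | queues: N=0 E=0 S=2 W=1
Step 3 [NS]: N:empty,E:wait,S:car4-GO,W:wait | queues: N=0 E=0 S=1 W=1
Cars crossed by step 3: 5

Answer: 5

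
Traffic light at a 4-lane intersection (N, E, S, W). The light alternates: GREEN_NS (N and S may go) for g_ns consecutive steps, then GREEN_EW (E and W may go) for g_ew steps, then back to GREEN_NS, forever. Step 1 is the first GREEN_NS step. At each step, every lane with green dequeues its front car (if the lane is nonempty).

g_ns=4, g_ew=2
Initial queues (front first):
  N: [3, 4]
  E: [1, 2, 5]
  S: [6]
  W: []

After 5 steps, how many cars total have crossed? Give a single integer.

Answer: 4

Derivation:
Step 1 [NS]: N:car3-GO,E:wait,S:car6-GO,W:wait | queues: N=1 E=3 S=0 W=0
Step 2 [NS]: N:car4-GO,E:wait,S:empty,W:wait | queues: N=0 E=3 S=0 W=0
Step 3 [NS]: N:empty,E:wait,S:empty,W:wait | queues: N=0 E=3 S=0 W=0
Step 4 [NS]: N:empty,E:wait,S:empty,W:wait | queues: N=0 E=3 S=0 W=0
Step 5 [EW]: N:wait,E:car1-GO,S:wait,W:empty | queues: N=0 E=2 S=0 W=0
Cars crossed by step 5: 4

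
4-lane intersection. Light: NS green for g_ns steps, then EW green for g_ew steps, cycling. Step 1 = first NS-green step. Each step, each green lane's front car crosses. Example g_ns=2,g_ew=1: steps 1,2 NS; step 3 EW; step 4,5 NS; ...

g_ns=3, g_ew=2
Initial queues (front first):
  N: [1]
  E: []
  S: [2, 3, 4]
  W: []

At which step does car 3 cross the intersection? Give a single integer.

Step 1 [NS]: N:car1-GO,E:wait,S:car2-GO,W:wait | queues: N=0 E=0 S=2 W=0
Step 2 [NS]: N:empty,E:wait,S:car3-GO,W:wait | queues: N=0 E=0 S=1 W=0
Step 3 [NS]: N:empty,E:wait,S:car4-GO,W:wait | queues: N=0 E=0 S=0 W=0
Car 3 crosses at step 2

2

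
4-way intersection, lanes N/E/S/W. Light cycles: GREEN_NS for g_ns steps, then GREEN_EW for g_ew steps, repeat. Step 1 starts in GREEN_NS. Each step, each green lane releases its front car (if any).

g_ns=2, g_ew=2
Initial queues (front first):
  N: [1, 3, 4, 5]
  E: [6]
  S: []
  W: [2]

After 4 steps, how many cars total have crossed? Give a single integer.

Step 1 [NS]: N:car1-GO,E:wait,S:empty,W:wait | queues: N=3 E=1 S=0 W=1
Step 2 [NS]: N:car3-GO,E:wait,S:empty,W:wait | queues: N=2 E=1 S=0 W=1
Step 3 [EW]: N:wait,E:car6-GO,S:wait,W:car2-GO | queues: N=2 E=0 S=0 W=0
Step 4 [EW]: N:wait,E:empty,S:wait,W:empty | queues: N=2 E=0 S=0 W=0
Cars crossed by step 4: 4

Answer: 4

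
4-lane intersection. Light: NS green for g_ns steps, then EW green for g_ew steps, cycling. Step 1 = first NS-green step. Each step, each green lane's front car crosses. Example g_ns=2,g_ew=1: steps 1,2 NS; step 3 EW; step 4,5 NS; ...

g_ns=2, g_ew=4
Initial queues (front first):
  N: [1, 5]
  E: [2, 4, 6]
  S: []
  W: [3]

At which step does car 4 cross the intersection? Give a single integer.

Step 1 [NS]: N:car1-GO,E:wait,S:empty,W:wait | queues: N=1 E=3 S=0 W=1
Step 2 [NS]: N:car5-GO,E:wait,S:empty,W:wait | queues: N=0 E=3 S=0 W=1
Step 3 [EW]: N:wait,E:car2-GO,S:wait,W:car3-GO | queues: N=0 E=2 S=0 W=0
Step 4 [EW]: N:wait,E:car4-GO,S:wait,W:empty | queues: N=0 E=1 S=0 W=0
Step 5 [EW]: N:wait,E:car6-GO,S:wait,W:empty | queues: N=0 E=0 S=0 W=0
Car 4 crosses at step 4

4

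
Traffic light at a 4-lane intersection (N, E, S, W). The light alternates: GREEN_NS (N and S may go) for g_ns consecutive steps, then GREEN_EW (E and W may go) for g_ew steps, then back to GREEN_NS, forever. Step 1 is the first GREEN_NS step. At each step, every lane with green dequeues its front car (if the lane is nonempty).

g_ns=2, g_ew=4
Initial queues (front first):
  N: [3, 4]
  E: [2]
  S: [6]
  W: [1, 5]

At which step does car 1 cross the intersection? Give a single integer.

Step 1 [NS]: N:car3-GO,E:wait,S:car6-GO,W:wait | queues: N=1 E=1 S=0 W=2
Step 2 [NS]: N:car4-GO,E:wait,S:empty,W:wait | queues: N=0 E=1 S=0 W=2
Step 3 [EW]: N:wait,E:car2-GO,S:wait,W:car1-GO | queues: N=0 E=0 S=0 W=1
Step 4 [EW]: N:wait,E:empty,S:wait,W:car5-GO | queues: N=0 E=0 S=0 W=0
Car 1 crosses at step 3

3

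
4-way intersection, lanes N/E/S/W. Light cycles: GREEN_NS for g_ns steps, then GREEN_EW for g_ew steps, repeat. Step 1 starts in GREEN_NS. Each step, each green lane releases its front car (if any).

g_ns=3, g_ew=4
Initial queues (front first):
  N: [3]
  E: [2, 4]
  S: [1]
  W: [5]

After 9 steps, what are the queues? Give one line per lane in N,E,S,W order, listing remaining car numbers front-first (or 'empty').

Step 1 [NS]: N:car3-GO,E:wait,S:car1-GO,W:wait | queues: N=0 E=2 S=0 W=1
Step 2 [NS]: N:empty,E:wait,S:empty,W:wait | queues: N=0 E=2 S=0 W=1
Step 3 [NS]: N:empty,E:wait,S:empty,W:wait | queues: N=0 E=2 S=0 W=1
Step 4 [EW]: N:wait,E:car2-GO,S:wait,W:car5-GO | queues: N=0 E=1 S=0 W=0
Step 5 [EW]: N:wait,E:car4-GO,S:wait,W:empty | queues: N=0 E=0 S=0 W=0

N: empty
E: empty
S: empty
W: empty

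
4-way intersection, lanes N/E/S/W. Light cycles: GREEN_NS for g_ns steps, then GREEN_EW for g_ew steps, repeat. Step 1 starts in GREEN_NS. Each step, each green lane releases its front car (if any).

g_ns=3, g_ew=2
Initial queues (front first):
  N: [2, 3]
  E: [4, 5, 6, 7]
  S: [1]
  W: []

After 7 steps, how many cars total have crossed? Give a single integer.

Answer: 5

Derivation:
Step 1 [NS]: N:car2-GO,E:wait,S:car1-GO,W:wait | queues: N=1 E=4 S=0 W=0
Step 2 [NS]: N:car3-GO,E:wait,S:empty,W:wait | queues: N=0 E=4 S=0 W=0
Step 3 [NS]: N:empty,E:wait,S:empty,W:wait | queues: N=0 E=4 S=0 W=0
Step 4 [EW]: N:wait,E:car4-GO,S:wait,W:empty | queues: N=0 E=3 S=0 W=0
Step 5 [EW]: N:wait,E:car5-GO,S:wait,W:empty | queues: N=0 E=2 S=0 W=0
Step 6 [NS]: N:empty,E:wait,S:empty,W:wait | queues: N=0 E=2 S=0 W=0
Step 7 [NS]: N:empty,E:wait,S:empty,W:wait | queues: N=0 E=2 S=0 W=0
Cars crossed by step 7: 5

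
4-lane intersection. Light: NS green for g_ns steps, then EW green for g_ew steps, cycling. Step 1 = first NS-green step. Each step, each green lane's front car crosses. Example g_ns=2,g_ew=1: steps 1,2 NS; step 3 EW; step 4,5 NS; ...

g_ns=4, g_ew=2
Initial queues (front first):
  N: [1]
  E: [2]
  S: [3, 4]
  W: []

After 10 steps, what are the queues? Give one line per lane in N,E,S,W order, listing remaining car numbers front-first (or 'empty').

Step 1 [NS]: N:car1-GO,E:wait,S:car3-GO,W:wait | queues: N=0 E=1 S=1 W=0
Step 2 [NS]: N:empty,E:wait,S:car4-GO,W:wait | queues: N=0 E=1 S=0 W=0
Step 3 [NS]: N:empty,E:wait,S:empty,W:wait | queues: N=0 E=1 S=0 W=0
Step 4 [NS]: N:empty,E:wait,S:empty,W:wait | queues: N=0 E=1 S=0 W=0
Step 5 [EW]: N:wait,E:car2-GO,S:wait,W:empty | queues: N=0 E=0 S=0 W=0

N: empty
E: empty
S: empty
W: empty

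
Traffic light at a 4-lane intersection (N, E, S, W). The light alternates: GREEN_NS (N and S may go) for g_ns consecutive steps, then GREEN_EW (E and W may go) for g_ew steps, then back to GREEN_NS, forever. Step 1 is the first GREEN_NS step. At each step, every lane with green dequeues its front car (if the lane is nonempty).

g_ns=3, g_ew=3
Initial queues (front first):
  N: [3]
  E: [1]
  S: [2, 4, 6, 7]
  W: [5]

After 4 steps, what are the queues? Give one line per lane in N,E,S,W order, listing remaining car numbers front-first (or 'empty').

Step 1 [NS]: N:car3-GO,E:wait,S:car2-GO,W:wait | queues: N=0 E=1 S=3 W=1
Step 2 [NS]: N:empty,E:wait,S:car4-GO,W:wait | queues: N=0 E=1 S=2 W=1
Step 3 [NS]: N:empty,E:wait,S:car6-GO,W:wait | queues: N=0 E=1 S=1 W=1
Step 4 [EW]: N:wait,E:car1-GO,S:wait,W:car5-GO | queues: N=0 E=0 S=1 W=0

N: empty
E: empty
S: 7
W: empty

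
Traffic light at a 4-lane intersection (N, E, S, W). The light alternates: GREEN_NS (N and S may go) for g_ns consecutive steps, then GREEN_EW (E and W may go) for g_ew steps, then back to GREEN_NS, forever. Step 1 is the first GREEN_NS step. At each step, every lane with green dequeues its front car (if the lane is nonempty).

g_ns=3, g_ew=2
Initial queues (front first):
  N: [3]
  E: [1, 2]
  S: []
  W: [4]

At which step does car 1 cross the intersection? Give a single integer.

Step 1 [NS]: N:car3-GO,E:wait,S:empty,W:wait | queues: N=0 E=2 S=0 W=1
Step 2 [NS]: N:empty,E:wait,S:empty,W:wait | queues: N=0 E=2 S=0 W=1
Step 3 [NS]: N:empty,E:wait,S:empty,W:wait | queues: N=0 E=2 S=0 W=1
Step 4 [EW]: N:wait,E:car1-GO,S:wait,W:car4-GO | queues: N=0 E=1 S=0 W=0
Step 5 [EW]: N:wait,E:car2-GO,S:wait,W:empty | queues: N=0 E=0 S=0 W=0
Car 1 crosses at step 4

4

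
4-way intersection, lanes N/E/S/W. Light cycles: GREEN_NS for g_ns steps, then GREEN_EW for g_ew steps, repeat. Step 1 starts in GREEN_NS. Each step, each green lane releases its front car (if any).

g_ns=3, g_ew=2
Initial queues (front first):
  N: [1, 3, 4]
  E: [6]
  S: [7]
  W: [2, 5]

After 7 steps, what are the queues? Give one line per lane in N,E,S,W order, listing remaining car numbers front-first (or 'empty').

Step 1 [NS]: N:car1-GO,E:wait,S:car7-GO,W:wait | queues: N=2 E=1 S=0 W=2
Step 2 [NS]: N:car3-GO,E:wait,S:empty,W:wait | queues: N=1 E=1 S=0 W=2
Step 3 [NS]: N:car4-GO,E:wait,S:empty,W:wait | queues: N=0 E=1 S=0 W=2
Step 4 [EW]: N:wait,E:car6-GO,S:wait,W:car2-GO | queues: N=0 E=0 S=0 W=1
Step 5 [EW]: N:wait,E:empty,S:wait,W:car5-GO | queues: N=0 E=0 S=0 W=0

N: empty
E: empty
S: empty
W: empty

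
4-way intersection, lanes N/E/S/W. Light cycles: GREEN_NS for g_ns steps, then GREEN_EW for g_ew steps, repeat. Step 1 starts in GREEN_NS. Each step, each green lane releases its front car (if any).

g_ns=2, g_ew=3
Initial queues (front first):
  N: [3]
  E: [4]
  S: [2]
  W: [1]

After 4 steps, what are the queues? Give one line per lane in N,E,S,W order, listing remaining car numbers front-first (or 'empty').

Step 1 [NS]: N:car3-GO,E:wait,S:car2-GO,W:wait | queues: N=0 E=1 S=0 W=1
Step 2 [NS]: N:empty,E:wait,S:empty,W:wait | queues: N=0 E=1 S=0 W=1
Step 3 [EW]: N:wait,E:car4-GO,S:wait,W:car1-GO | queues: N=0 E=0 S=0 W=0

N: empty
E: empty
S: empty
W: empty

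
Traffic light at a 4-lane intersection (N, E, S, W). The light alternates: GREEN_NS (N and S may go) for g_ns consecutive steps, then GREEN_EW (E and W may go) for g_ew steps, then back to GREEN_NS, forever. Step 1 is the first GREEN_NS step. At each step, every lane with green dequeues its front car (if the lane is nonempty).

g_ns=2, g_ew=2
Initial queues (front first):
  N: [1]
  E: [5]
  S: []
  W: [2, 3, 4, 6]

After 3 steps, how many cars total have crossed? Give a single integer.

Answer: 3

Derivation:
Step 1 [NS]: N:car1-GO,E:wait,S:empty,W:wait | queues: N=0 E=1 S=0 W=4
Step 2 [NS]: N:empty,E:wait,S:empty,W:wait | queues: N=0 E=1 S=0 W=4
Step 3 [EW]: N:wait,E:car5-GO,S:wait,W:car2-GO | queues: N=0 E=0 S=0 W=3
Cars crossed by step 3: 3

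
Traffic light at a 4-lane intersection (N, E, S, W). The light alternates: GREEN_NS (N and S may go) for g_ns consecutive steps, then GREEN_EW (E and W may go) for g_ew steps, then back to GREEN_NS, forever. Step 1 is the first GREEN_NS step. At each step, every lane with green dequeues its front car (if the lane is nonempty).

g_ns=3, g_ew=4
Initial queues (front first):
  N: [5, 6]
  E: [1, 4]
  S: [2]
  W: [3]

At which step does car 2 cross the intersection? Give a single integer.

Step 1 [NS]: N:car5-GO,E:wait,S:car2-GO,W:wait | queues: N=1 E=2 S=0 W=1
Step 2 [NS]: N:car6-GO,E:wait,S:empty,W:wait | queues: N=0 E=2 S=0 W=1
Step 3 [NS]: N:empty,E:wait,S:empty,W:wait | queues: N=0 E=2 S=0 W=1
Step 4 [EW]: N:wait,E:car1-GO,S:wait,W:car3-GO | queues: N=0 E=1 S=0 W=0
Step 5 [EW]: N:wait,E:car4-GO,S:wait,W:empty | queues: N=0 E=0 S=0 W=0
Car 2 crosses at step 1

1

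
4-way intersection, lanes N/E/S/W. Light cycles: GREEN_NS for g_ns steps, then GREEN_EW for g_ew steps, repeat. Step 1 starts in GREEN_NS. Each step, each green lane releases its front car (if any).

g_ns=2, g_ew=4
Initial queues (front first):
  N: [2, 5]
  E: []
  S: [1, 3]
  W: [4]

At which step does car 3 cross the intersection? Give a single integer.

Step 1 [NS]: N:car2-GO,E:wait,S:car1-GO,W:wait | queues: N=1 E=0 S=1 W=1
Step 2 [NS]: N:car5-GO,E:wait,S:car3-GO,W:wait | queues: N=0 E=0 S=0 W=1
Step 3 [EW]: N:wait,E:empty,S:wait,W:car4-GO | queues: N=0 E=0 S=0 W=0
Car 3 crosses at step 2

2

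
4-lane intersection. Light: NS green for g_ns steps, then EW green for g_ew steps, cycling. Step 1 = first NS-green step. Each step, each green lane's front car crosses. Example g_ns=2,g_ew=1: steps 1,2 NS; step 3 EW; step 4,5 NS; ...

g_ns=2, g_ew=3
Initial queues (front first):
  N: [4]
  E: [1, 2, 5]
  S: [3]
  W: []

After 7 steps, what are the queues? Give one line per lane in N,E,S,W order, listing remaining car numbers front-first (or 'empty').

Step 1 [NS]: N:car4-GO,E:wait,S:car3-GO,W:wait | queues: N=0 E=3 S=0 W=0
Step 2 [NS]: N:empty,E:wait,S:empty,W:wait | queues: N=0 E=3 S=0 W=0
Step 3 [EW]: N:wait,E:car1-GO,S:wait,W:empty | queues: N=0 E=2 S=0 W=0
Step 4 [EW]: N:wait,E:car2-GO,S:wait,W:empty | queues: N=0 E=1 S=0 W=0
Step 5 [EW]: N:wait,E:car5-GO,S:wait,W:empty | queues: N=0 E=0 S=0 W=0

N: empty
E: empty
S: empty
W: empty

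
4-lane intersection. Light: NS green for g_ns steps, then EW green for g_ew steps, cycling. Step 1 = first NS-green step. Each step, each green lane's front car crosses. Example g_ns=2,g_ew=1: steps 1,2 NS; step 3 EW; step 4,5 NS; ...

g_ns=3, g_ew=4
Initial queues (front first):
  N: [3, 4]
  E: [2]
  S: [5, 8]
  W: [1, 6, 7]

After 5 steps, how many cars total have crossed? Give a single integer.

Step 1 [NS]: N:car3-GO,E:wait,S:car5-GO,W:wait | queues: N=1 E=1 S=1 W=3
Step 2 [NS]: N:car4-GO,E:wait,S:car8-GO,W:wait | queues: N=0 E=1 S=0 W=3
Step 3 [NS]: N:empty,E:wait,S:empty,W:wait | queues: N=0 E=1 S=0 W=3
Step 4 [EW]: N:wait,E:car2-GO,S:wait,W:car1-GO | queues: N=0 E=0 S=0 W=2
Step 5 [EW]: N:wait,E:empty,S:wait,W:car6-GO | queues: N=0 E=0 S=0 W=1
Cars crossed by step 5: 7

Answer: 7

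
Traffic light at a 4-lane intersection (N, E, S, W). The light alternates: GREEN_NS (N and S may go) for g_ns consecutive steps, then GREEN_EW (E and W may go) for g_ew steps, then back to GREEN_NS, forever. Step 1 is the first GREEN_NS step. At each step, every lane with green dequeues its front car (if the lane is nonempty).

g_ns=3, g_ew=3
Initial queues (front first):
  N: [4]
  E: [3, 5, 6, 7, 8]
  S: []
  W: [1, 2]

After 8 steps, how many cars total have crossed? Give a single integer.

Step 1 [NS]: N:car4-GO,E:wait,S:empty,W:wait | queues: N=0 E=5 S=0 W=2
Step 2 [NS]: N:empty,E:wait,S:empty,W:wait | queues: N=0 E=5 S=0 W=2
Step 3 [NS]: N:empty,E:wait,S:empty,W:wait | queues: N=0 E=5 S=0 W=2
Step 4 [EW]: N:wait,E:car3-GO,S:wait,W:car1-GO | queues: N=0 E=4 S=0 W=1
Step 5 [EW]: N:wait,E:car5-GO,S:wait,W:car2-GO | queues: N=0 E=3 S=0 W=0
Step 6 [EW]: N:wait,E:car6-GO,S:wait,W:empty | queues: N=0 E=2 S=0 W=0
Step 7 [NS]: N:empty,E:wait,S:empty,W:wait | queues: N=0 E=2 S=0 W=0
Step 8 [NS]: N:empty,E:wait,S:empty,W:wait | queues: N=0 E=2 S=0 W=0
Cars crossed by step 8: 6

Answer: 6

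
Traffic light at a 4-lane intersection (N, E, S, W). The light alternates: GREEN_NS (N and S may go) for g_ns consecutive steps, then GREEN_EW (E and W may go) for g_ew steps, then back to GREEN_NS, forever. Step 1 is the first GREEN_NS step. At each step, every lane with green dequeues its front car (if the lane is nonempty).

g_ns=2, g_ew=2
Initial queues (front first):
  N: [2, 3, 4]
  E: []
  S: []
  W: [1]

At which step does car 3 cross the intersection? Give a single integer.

Step 1 [NS]: N:car2-GO,E:wait,S:empty,W:wait | queues: N=2 E=0 S=0 W=1
Step 2 [NS]: N:car3-GO,E:wait,S:empty,W:wait | queues: N=1 E=0 S=0 W=1
Step 3 [EW]: N:wait,E:empty,S:wait,W:car1-GO | queues: N=1 E=0 S=0 W=0
Step 4 [EW]: N:wait,E:empty,S:wait,W:empty | queues: N=1 E=0 S=0 W=0
Step 5 [NS]: N:car4-GO,E:wait,S:empty,W:wait | queues: N=0 E=0 S=0 W=0
Car 3 crosses at step 2

2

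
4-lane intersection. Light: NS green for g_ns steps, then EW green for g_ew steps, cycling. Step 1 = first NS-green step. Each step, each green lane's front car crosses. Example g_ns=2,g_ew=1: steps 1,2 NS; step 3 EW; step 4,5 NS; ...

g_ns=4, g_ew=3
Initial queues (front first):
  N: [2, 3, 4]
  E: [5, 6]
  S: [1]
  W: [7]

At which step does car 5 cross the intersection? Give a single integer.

Step 1 [NS]: N:car2-GO,E:wait,S:car1-GO,W:wait | queues: N=2 E=2 S=0 W=1
Step 2 [NS]: N:car3-GO,E:wait,S:empty,W:wait | queues: N=1 E=2 S=0 W=1
Step 3 [NS]: N:car4-GO,E:wait,S:empty,W:wait | queues: N=0 E=2 S=0 W=1
Step 4 [NS]: N:empty,E:wait,S:empty,W:wait | queues: N=0 E=2 S=0 W=1
Step 5 [EW]: N:wait,E:car5-GO,S:wait,W:car7-GO | queues: N=0 E=1 S=0 W=0
Step 6 [EW]: N:wait,E:car6-GO,S:wait,W:empty | queues: N=0 E=0 S=0 W=0
Car 5 crosses at step 5

5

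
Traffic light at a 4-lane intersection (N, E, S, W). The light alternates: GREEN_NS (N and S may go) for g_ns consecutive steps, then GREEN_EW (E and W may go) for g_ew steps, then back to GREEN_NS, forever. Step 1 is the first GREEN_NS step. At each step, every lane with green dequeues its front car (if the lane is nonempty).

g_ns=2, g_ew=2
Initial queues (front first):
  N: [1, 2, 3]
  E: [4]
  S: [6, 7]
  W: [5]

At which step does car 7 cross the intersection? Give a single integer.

Step 1 [NS]: N:car1-GO,E:wait,S:car6-GO,W:wait | queues: N=2 E=1 S=1 W=1
Step 2 [NS]: N:car2-GO,E:wait,S:car7-GO,W:wait | queues: N=1 E=1 S=0 W=1
Step 3 [EW]: N:wait,E:car4-GO,S:wait,W:car5-GO | queues: N=1 E=0 S=0 W=0
Step 4 [EW]: N:wait,E:empty,S:wait,W:empty | queues: N=1 E=0 S=0 W=0
Step 5 [NS]: N:car3-GO,E:wait,S:empty,W:wait | queues: N=0 E=0 S=0 W=0
Car 7 crosses at step 2

2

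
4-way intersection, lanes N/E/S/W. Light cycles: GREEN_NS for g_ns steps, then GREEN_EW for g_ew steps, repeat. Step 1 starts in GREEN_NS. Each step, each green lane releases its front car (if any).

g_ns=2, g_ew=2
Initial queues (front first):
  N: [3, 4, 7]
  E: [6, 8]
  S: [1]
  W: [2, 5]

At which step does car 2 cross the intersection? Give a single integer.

Step 1 [NS]: N:car3-GO,E:wait,S:car1-GO,W:wait | queues: N=2 E=2 S=0 W=2
Step 2 [NS]: N:car4-GO,E:wait,S:empty,W:wait | queues: N=1 E=2 S=0 W=2
Step 3 [EW]: N:wait,E:car6-GO,S:wait,W:car2-GO | queues: N=1 E=1 S=0 W=1
Step 4 [EW]: N:wait,E:car8-GO,S:wait,W:car5-GO | queues: N=1 E=0 S=0 W=0
Step 5 [NS]: N:car7-GO,E:wait,S:empty,W:wait | queues: N=0 E=0 S=0 W=0
Car 2 crosses at step 3

3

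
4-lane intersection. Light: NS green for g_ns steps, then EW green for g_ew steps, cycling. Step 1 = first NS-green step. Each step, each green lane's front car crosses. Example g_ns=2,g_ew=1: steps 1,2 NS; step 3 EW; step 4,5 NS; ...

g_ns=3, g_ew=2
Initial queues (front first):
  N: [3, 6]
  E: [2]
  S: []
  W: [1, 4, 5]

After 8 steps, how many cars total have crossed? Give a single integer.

Answer: 5

Derivation:
Step 1 [NS]: N:car3-GO,E:wait,S:empty,W:wait | queues: N=1 E=1 S=0 W=3
Step 2 [NS]: N:car6-GO,E:wait,S:empty,W:wait | queues: N=0 E=1 S=0 W=3
Step 3 [NS]: N:empty,E:wait,S:empty,W:wait | queues: N=0 E=1 S=0 W=3
Step 4 [EW]: N:wait,E:car2-GO,S:wait,W:car1-GO | queues: N=0 E=0 S=0 W=2
Step 5 [EW]: N:wait,E:empty,S:wait,W:car4-GO | queues: N=0 E=0 S=0 W=1
Step 6 [NS]: N:empty,E:wait,S:empty,W:wait | queues: N=0 E=0 S=0 W=1
Step 7 [NS]: N:empty,E:wait,S:empty,W:wait | queues: N=0 E=0 S=0 W=1
Step 8 [NS]: N:empty,E:wait,S:empty,W:wait | queues: N=0 E=0 S=0 W=1
Cars crossed by step 8: 5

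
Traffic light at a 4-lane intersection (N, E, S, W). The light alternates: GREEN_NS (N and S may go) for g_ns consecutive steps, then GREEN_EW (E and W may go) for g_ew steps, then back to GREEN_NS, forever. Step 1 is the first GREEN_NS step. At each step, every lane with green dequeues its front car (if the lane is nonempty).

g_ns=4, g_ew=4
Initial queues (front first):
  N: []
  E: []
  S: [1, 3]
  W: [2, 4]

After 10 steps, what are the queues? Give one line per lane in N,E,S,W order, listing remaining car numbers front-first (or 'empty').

Step 1 [NS]: N:empty,E:wait,S:car1-GO,W:wait | queues: N=0 E=0 S=1 W=2
Step 2 [NS]: N:empty,E:wait,S:car3-GO,W:wait | queues: N=0 E=0 S=0 W=2
Step 3 [NS]: N:empty,E:wait,S:empty,W:wait | queues: N=0 E=0 S=0 W=2
Step 4 [NS]: N:empty,E:wait,S:empty,W:wait | queues: N=0 E=0 S=0 W=2
Step 5 [EW]: N:wait,E:empty,S:wait,W:car2-GO | queues: N=0 E=0 S=0 W=1
Step 6 [EW]: N:wait,E:empty,S:wait,W:car4-GO | queues: N=0 E=0 S=0 W=0

N: empty
E: empty
S: empty
W: empty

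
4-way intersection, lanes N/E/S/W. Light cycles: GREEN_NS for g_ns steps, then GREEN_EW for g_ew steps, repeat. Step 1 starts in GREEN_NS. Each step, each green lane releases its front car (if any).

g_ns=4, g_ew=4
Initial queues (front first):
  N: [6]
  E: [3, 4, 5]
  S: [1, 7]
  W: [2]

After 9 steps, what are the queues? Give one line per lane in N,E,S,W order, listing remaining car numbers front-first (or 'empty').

Step 1 [NS]: N:car6-GO,E:wait,S:car1-GO,W:wait | queues: N=0 E=3 S=1 W=1
Step 2 [NS]: N:empty,E:wait,S:car7-GO,W:wait | queues: N=0 E=3 S=0 W=1
Step 3 [NS]: N:empty,E:wait,S:empty,W:wait | queues: N=0 E=3 S=0 W=1
Step 4 [NS]: N:empty,E:wait,S:empty,W:wait | queues: N=0 E=3 S=0 W=1
Step 5 [EW]: N:wait,E:car3-GO,S:wait,W:car2-GO | queues: N=0 E=2 S=0 W=0
Step 6 [EW]: N:wait,E:car4-GO,S:wait,W:empty | queues: N=0 E=1 S=0 W=0
Step 7 [EW]: N:wait,E:car5-GO,S:wait,W:empty | queues: N=0 E=0 S=0 W=0

N: empty
E: empty
S: empty
W: empty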